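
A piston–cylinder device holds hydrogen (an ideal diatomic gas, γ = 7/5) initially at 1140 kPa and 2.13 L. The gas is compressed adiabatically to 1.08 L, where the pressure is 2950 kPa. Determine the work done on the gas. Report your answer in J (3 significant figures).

W ≈ 1890 J

Adiabatic: W = (P₁V₁ − P₂V₂)/(γ − 1) with γ = 7/5.
P₁V₁ = 2428 J, P₂V₂ = 3186 J.
W = (2428 − 3186) / 0.4 = -1895 J.
Work on gas = −W_by = 1895 J.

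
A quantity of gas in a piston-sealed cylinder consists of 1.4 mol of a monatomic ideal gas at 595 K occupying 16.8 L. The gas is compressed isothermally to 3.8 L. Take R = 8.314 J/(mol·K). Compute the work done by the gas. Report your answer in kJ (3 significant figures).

W ≈ -10.3 kJ

Isothermal: W = nRT ln(V₂/V₁).
W = (1.4)(8.314)(595) × ln(3.8/16.8)
  = 6926 × -1.486
W_by_gas = -10294 J.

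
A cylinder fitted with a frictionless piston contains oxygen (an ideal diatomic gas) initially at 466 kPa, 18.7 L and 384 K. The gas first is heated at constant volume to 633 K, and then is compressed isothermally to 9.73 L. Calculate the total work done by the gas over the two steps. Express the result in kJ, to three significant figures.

Step 1 (isochoric): W = 0 (constant volume).
After step 1: P = 768.2 kPa (V unchanged).
Step 2 (isothermal): W = P₁V₁ ln(V₂/V₁) = (14365) ln(9.73/18.7) = -9385 J.
W_total = 0 − 9385 = -9385 J.

W_total ≈ -9.38 kJ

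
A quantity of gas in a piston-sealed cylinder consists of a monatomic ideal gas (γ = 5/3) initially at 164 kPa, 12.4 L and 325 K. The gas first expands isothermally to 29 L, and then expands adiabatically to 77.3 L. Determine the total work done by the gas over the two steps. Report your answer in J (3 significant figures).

Step 1 (isothermal): W = P₁V₁ ln(V₂/V₁) = (2034) ln(29/12.4) = 1728 J.
After step 1: P = 70.12 kPa, V = 29 L, T = 325 K.
Step 2 (adiabatic): W = (P₁V₁ − P₂V₂)/(γ−1) = (2034 − 1058)/0.667 = 1464 J.
W_total = 1728 + 1464 = 3191 J.

W_total ≈ 3190 J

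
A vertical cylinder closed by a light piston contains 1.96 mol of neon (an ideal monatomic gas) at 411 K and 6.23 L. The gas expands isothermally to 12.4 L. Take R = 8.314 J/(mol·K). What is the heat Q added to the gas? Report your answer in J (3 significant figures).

Q ≈ 4610 J

Isothermal ⇒ ΔU = 0, so Q = W = nRT ln(V₂/V₁).
Q = (1.96)(8.314)(411) ln(12.4/6.23) = 6697 × 0.6883 = 4610 J.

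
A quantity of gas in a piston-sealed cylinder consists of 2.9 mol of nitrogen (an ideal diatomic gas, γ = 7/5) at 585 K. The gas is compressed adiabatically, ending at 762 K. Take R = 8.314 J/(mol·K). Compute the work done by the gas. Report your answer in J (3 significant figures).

W ≈ -10700 J

Adiabatic ⇒ Q = 0, so W_by = −ΔU = nCᵥ(T₁ − T₂).
Cᵥ = 5R/2 = 20.79 J/(mol·K).
W = (2.9)(20.79)(585 − 762) = -10669 J.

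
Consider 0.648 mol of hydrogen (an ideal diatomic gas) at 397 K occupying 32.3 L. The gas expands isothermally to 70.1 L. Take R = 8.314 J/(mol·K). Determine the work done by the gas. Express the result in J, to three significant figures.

W ≈ 1660 J

Isothermal: W = nRT ln(V₂/V₁).
W = (0.648)(8.314)(397) × ln(70.1/32.3)
  = 2139 × 0.7749
W_by_gas = 1657 J.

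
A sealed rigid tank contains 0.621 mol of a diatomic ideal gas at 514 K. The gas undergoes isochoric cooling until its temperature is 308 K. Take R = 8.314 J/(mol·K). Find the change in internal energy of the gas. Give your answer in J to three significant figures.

ΔU ≈ -2660 J

Constant volume ⇒ W = 0, so Q = ΔU = nCᵥΔT with Cᵥ = 5R/2 = 20.79 J/(mol·K).
ΔU = (0.621)(20.79)(308 − 514) = -2659 J.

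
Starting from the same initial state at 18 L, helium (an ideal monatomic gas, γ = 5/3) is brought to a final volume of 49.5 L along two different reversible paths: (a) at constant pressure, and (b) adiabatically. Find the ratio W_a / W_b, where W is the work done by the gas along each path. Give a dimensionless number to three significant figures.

Path (a) isobaric: W = P₁(V₂ − V₁) → W_a/(P₁V₁) = 1.75.
Path (b) adiabatic: W = P₁V₁(1 − (V₁/V₂)^(γ−1))/(γ−1) → W_b/(P₁V₁) = 0.7358.
W_a / W_b = 1.75 / 0.7358 = 2.378.

W_a / W_b ≈ 2.38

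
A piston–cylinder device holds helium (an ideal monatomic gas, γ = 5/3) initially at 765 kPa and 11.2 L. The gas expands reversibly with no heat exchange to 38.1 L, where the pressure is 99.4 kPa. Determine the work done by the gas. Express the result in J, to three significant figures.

W ≈ 7170 J

Adiabatic: W = (P₁V₁ − P₂V₂)/(γ − 1) with γ = 5/3.
P₁V₁ = 8568 J, P₂V₂ = 3787 J.
W = (8568 − 3787) / 0.6667 = 7171 J.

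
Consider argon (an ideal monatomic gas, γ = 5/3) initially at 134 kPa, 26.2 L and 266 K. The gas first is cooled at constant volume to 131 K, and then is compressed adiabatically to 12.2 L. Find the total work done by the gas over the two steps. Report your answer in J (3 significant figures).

W_total ≈ -1720 J

Step 1 (isochoric): W = 0 (constant volume).
After step 1: P = 65.99 kPa (V unchanged).
Step 2 (adiabatic): W = (P₁V₁ − P₂V₂)/(γ−1) = (1729 − 2878)/0.667 = -1723 J.
W_total = 0 − 1723 = -1723 J.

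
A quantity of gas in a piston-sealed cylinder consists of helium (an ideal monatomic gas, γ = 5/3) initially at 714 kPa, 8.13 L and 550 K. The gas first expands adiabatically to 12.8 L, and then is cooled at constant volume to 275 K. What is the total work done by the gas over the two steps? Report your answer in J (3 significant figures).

Step 1 (adiabatic): W = (P₁V₁ − P₂V₂)/(γ−1) = (5805 − 4289)/0.667 = 2273 J.
Step 2 (isochoric): W = 0 (constant volume).
W_total = 2273 + 0 = 2273 J.

W_total ≈ 2270 J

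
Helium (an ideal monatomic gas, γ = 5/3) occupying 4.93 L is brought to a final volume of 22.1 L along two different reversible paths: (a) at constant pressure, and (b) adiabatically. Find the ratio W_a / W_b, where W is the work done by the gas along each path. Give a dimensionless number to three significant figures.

Path (a) isobaric: W = P₁(V₂ − V₁) → W_a/(P₁V₁) = 3.483.
Path (b) adiabatic: W = P₁V₁(1 − (V₁/V₂)^(γ−1))/(γ−1) → W_b/(P₁V₁) = 0.9483.
W_a / W_b = 3.483 / 0.9483 = 3.673.

W_a / W_b ≈ 3.67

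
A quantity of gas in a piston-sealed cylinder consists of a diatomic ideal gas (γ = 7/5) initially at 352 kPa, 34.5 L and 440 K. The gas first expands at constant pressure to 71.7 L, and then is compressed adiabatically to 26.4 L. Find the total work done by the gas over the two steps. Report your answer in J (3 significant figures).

W_total ≈ -17900 J

Step 1 (isobaric): W = PΔV = (352 kPa)(71.7 − 34.5 L) = 13094 J.
After step 1: P = 352 kPa, V = 71.7 L, T = 914.4 K.
Step 2 (adiabatic): W = (P₁V₁ − P₂V₂)/(γ−1) = (25238 − 37638)/0.4 = -30999 J.
W_total = 13094 − 30999 = -17905 J.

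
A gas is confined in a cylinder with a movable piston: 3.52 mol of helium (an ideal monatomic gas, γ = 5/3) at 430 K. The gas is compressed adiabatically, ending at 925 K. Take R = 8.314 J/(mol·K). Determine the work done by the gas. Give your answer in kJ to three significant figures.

W ≈ -21.7 kJ

Adiabatic ⇒ Q = 0, so W_by = −ΔU = nCᵥ(T₁ − T₂).
Cᵥ = 3R/2 = 12.47 J/(mol·K).
W = (3.52)(12.47)(430 − 925) = -21729 J.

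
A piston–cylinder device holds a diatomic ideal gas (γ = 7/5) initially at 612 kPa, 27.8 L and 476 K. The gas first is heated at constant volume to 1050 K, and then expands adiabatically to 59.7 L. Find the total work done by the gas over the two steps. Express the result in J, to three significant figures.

Step 1 (isochoric): W = 0 (constant volume).
After step 1: P = 1350 kPa (V unchanged).
Step 2 (adiabatic): W = (P₁V₁ − P₂V₂)/(γ−1) = (37530 − 27644)/0.4 = 24714 J.
W_total = 0 + 24714 = 24714 J.

W_total ≈ 24700 J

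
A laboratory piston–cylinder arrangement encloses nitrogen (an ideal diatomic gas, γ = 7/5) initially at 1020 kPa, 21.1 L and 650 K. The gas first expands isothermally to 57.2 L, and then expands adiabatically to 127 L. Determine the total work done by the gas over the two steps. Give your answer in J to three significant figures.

W_total ≈ 36200 J

Step 1 (isothermal): W = P₁V₁ ln(V₂/V₁) = (21522) ln(57.2/21.1) = 21463 J.
After step 1: P = 376.3 kPa, V = 57.2 L, T = 650 K.
Step 2 (adiabatic): W = (P₁V₁ − P₂V₂)/(γ−1) = (21522 − 15643)/0.4 = 14698 J.
W_total = 21463 + 14698 = 36161 J.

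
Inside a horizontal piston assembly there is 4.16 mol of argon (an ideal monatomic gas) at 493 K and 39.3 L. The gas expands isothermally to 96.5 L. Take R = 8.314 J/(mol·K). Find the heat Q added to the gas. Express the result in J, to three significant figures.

Isothermal ⇒ ΔU = 0, so Q = W = nRT ln(V₂/V₁).
Q = (4.16)(8.314)(493) ln(96.5/39.3) = 17051 × 0.8983 = 15317 J.

Q ≈ 15300 J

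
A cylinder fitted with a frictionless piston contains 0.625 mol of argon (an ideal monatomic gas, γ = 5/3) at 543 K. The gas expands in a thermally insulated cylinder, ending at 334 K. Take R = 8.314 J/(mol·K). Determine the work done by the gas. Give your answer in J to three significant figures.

Adiabatic ⇒ Q = 0, so W_by = −ΔU = nCᵥ(T₁ − T₂).
Cᵥ = 3R/2 = 12.47 J/(mol·K).
W = (0.625)(12.47)(543 − 334) = 1629 J.

W ≈ 1630 J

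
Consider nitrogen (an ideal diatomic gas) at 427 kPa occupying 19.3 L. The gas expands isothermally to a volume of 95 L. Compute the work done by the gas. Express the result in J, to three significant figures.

W ≈ 13100 J

Isothermal: W = nRT ln(V₂/V₁) = P₁V₁ ln(V₂/V₁).
P₁V₁ = (427 kPa)(19.3 L) = 8241 J.
W = 8241 × ln(95/19.3) = 8241 × 1.594
W_by_gas = 13134 J.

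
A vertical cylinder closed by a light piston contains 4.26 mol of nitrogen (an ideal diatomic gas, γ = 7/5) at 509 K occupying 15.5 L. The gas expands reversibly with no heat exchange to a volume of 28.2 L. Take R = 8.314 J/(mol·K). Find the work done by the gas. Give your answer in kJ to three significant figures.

W ≈ 9.59 kJ

Adiabatic: TV^(γ−1) = const with γ = 7/5.
T₂ = T₁ (V₁/V₂)^(γ−1) = 509 × (15.5/28.2)^0.4 = 509 × 0.7871 = 400.6 K.
W_by = nCᵥ(T₁ − T₂) = (4.26)(20.79)(509 − 400.6) = 9595 J.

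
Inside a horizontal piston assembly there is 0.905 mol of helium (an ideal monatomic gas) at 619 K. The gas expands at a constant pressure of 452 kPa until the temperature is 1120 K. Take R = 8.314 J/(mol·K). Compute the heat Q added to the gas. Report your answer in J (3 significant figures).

Q ≈ 9420 J

Isobaric: W = nRΔT = (0.905)(8.314)(501) = 3770 J.
ΔU = nCᵥΔT with Cᵥ = 3R/2: ΔU = (0.905)(12.47)(501) = 5654 J.
Q = ΔU + W = 5654 + 3770 = 9424 J.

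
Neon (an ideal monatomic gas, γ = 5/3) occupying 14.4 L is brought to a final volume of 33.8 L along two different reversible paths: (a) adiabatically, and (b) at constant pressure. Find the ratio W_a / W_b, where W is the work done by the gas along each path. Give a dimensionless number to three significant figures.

Path (a) adiabatic: W = P₁V₁(1 − (V₁/V₂)^(γ−1))/(γ−1) → W_a/(P₁V₁) = 0.6507.
Path (b) isobaric: W = P₁(V₂ − V₁) → W_b/(P₁V₁) = 1.347.
W_a / W_b = 0.6507 / 1.347 = 0.483.

W_a / W_b ≈ 0.483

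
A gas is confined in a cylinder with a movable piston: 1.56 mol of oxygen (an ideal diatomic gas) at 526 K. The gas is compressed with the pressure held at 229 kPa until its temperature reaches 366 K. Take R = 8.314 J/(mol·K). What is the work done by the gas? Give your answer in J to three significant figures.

W ≈ -2080 J

Isobaric: W = P ΔV = nR ΔT.
W = (1.56)(8.314)(366 − 526) = -2075 J.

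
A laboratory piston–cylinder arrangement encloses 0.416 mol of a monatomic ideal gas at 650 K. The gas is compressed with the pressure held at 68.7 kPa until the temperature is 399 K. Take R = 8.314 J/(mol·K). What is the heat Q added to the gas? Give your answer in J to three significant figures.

Q ≈ -2170 J

Isobaric: W = nRΔT = (0.416)(8.314)(-251) = -868.1 J.
ΔU = nCᵥΔT with Cᵥ = 3R/2: ΔU = (0.416)(12.47)(-251) = -1302 J.
Q = ΔU + W = -1302 − 868.1 = -2170 J.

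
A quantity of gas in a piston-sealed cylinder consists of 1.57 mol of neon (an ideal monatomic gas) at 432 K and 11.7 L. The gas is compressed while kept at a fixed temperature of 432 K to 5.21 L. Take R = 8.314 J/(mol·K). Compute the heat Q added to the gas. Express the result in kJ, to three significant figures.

Q ≈ -4.56 kJ

Isothermal ⇒ ΔU = 0, so Q = W = nRT ln(V₂/V₁).
Q = (1.57)(8.314)(432) ln(5.21/11.7) = 5639 × -0.809 = -4562 J.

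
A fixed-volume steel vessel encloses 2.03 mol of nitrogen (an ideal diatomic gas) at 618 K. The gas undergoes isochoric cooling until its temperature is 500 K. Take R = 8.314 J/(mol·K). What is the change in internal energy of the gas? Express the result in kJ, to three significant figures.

Constant volume ⇒ W = 0, so Q = ΔU = nCᵥΔT with Cᵥ = 5R/2 = 20.79 J/(mol·K).
ΔU = (2.03)(20.79)(500 − 618) = -4979 J.

ΔU ≈ -4.98 kJ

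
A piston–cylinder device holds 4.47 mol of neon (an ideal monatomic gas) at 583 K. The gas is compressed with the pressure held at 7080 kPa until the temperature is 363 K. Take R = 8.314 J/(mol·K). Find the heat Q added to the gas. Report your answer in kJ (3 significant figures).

Isobaric: W = nRΔT = (4.47)(8.314)(-220) = -8176 J.
ΔU = nCᵥΔT with Cᵥ = 3R/2: ΔU = (4.47)(12.47)(-220) = -12264 J.
Q = ΔU + W = -12264 − 8176 = -20440 J.

Q ≈ -20.4 kJ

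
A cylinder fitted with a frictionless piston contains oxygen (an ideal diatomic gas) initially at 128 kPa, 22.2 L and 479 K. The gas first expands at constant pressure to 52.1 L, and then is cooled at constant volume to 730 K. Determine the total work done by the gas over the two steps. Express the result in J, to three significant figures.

W_total ≈ 3830 J

Step 1 (isobaric): W = PΔV = (128 kPa)(52.1 − 22.2 L) = 3827 J.
Step 2 (isochoric): W = 0 (constant volume).
W_total = 3827 + 0 = 3827 J.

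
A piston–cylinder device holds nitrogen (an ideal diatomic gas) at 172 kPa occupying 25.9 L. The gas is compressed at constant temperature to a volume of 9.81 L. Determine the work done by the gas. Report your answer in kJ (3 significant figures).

W ≈ -4.32 kJ

Isothermal: W = nRT ln(V₂/V₁) = P₁V₁ ln(V₂/V₁).
P₁V₁ = (172 kPa)(25.9 L) = 4455 J.
W = 4455 × ln(9.81/25.9) = 4455 × -0.9708
W_by_gas = -4325 J.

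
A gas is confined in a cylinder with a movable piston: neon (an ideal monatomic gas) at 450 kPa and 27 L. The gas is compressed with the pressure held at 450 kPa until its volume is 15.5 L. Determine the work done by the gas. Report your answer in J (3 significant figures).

Isobaric: W = P ΔV.
W = (450 kPa)(15.5 − 27 L) = (450)(-11.5) = -5175 J.

W ≈ -5180 J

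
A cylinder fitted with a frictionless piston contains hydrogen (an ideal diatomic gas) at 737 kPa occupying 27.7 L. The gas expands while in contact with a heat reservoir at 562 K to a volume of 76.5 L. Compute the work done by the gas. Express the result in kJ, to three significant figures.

W ≈ 20.7 kJ

Isothermal: W = nRT ln(V₂/V₁) = P₁V₁ ln(V₂/V₁).
P₁V₁ = (737 kPa)(27.7 L) = 20415 J.
W = 20415 × ln(76.5/27.7) = 20415 × 1.016
W_by_gas = 20739 J.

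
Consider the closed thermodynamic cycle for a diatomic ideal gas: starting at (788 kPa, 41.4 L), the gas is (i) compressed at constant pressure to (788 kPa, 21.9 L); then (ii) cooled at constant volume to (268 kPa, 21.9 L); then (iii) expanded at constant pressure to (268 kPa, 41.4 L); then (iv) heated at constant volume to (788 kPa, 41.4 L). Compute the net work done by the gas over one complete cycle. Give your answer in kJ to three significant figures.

Constant-volume legs do no work.
W(i) = (788)(21.9 − 41.4) = -15366 J; W(iii) = (268)(41.4 − 21.9) = 5226 J.
W_net = -15366 + 5226 = -10140 J (the counter-clockwise enclosed area).

W_net ≈ -10.1 kJ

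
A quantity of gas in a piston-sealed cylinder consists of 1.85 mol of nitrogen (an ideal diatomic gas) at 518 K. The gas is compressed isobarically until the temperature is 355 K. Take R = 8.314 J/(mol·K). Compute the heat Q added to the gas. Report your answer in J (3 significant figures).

Q ≈ -8770 J

Isobaric: W = nRΔT = (1.85)(8.314)(-163) = -2507 J.
ΔU = nCᵥΔT with Cᵥ = 5R/2: ΔU = (1.85)(20.79)(-163) = -6268 J.
Q = ΔU + W = -6268 − 2507 = -8775 J.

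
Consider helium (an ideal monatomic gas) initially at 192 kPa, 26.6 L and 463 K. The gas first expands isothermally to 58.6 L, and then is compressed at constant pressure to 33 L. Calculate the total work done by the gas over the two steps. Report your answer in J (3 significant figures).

Step 1 (isothermal): W = P₁V₁ ln(V₂/V₁) = (5107) ln(58.6/26.6) = 4034 J.
After step 1: P = 87.15 kPa, V = 58.6 L, T = 463 K.
Step 2 (isobaric): W = PΔV = (87.15 kPa)(33 − 58.6 L) = -2231 J.
W_total = 4034 − 2231 = 1803 J.

W_total ≈ 1800 J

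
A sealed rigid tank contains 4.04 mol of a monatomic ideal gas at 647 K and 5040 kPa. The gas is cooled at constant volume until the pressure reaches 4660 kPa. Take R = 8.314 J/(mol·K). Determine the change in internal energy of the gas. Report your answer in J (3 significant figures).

ΔU ≈ -2460 J

Constant volume ⇒ W = 0, so Q = ΔU = nCᵥΔT with Cᵥ = 3R/2 = 12.47 J/(mol·K).
At constant V, T₂/T₁ = P₂/P₁ ⇒ ΔT = T₁(P₂/P₁ − 1) = 647·(4660/5040 − 1) = -48.78 K.
ΔU = (4.04)(12.47)(-48.78) = -2458 J.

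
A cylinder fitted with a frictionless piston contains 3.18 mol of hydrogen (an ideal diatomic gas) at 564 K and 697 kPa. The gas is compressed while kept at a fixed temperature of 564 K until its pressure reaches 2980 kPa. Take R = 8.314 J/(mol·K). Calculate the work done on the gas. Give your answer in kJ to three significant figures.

W ≈ 21.7 kJ

Isothermal process: W = nRT ln(V₂/V₁) = nRT ln(P₁/P₂).
W = (3.18)(8.314)(564) × ln(697/2980)
  = 14911 × ln(0.2339) = 14911 × -1.453
W_by_gas = -21665 J; work on gas = −W_by = 21665 J.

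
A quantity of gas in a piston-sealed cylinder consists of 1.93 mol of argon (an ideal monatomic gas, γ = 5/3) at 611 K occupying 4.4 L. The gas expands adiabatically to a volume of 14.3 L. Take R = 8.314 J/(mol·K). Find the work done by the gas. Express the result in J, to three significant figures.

W ≈ 8000 J

Adiabatic: TV^(γ−1) = const with γ = 5/3.
T₂ = T₁ (V₁/V₂)^(γ−1) = 611 × (4.4/14.3)^0.667 = 611 × 0.4558 = 278.5 K.
W_by = nCᵥ(T₁ − T₂) = (1.93)(12.47)(611 − 278.5) = 8004 J.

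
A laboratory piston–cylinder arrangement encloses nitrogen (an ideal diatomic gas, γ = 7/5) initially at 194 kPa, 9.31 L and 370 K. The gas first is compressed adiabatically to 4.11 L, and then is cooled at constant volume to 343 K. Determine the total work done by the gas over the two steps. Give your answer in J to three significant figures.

W_total ≈ -1750 J

Step 1 (adiabatic): W = (P₁V₁ − P₂V₂)/(γ−1) = (1806 − 2505)/0.4 = -1747 J.
Step 2 (isochoric): W = 0 (constant volume).
W_total = -1747 + 0 = -1747 J.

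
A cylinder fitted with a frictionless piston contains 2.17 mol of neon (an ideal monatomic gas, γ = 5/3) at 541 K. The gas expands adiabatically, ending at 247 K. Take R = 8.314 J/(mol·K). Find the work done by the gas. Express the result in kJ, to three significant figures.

W ≈ 7.96 kJ

Adiabatic ⇒ Q = 0, so W_by = −ΔU = nCᵥ(T₁ − T₂).
Cᵥ = 3R/2 = 12.47 J/(mol·K).
W = (2.17)(12.47)(541 − 247) = 7956 J.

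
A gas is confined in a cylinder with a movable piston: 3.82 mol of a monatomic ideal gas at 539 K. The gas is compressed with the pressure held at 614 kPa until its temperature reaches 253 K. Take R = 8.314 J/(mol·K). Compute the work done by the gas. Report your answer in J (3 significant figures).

W ≈ -9080 J

Isobaric: W = P ΔV = nR ΔT.
W = (3.82)(8.314)(253 − 539) = -9083 J.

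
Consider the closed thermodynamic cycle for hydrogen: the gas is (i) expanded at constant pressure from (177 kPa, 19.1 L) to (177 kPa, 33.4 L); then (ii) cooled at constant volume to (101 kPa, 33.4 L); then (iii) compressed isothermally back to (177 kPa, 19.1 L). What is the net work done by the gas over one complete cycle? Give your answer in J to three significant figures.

W_net ≈ 646 J

Leg (i): W = PΔV = (177)(33.4 − 19.1) = 2531 J.
Leg (ii): W = 0.
Leg (iii): W = PᵢVᵢ ln(V_f/Vᵢ) = (3373) ln(19.1/33.4) = -1885 J.
W_net = 2531 − 1885 = 645.8 J.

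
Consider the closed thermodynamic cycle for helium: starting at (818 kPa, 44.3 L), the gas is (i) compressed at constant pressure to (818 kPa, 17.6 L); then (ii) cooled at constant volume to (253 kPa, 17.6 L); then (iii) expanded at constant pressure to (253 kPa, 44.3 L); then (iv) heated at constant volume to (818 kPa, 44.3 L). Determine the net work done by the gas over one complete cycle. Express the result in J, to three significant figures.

Constant-volume legs do no work.
W(i) = (818)(17.6 − 44.3) = -21841 J; W(iii) = (253)(44.3 − 17.6) = 6755 J.
W_net = -21841 + 6755 = -15085 J (the counter-clockwise enclosed area).

W_net ≈ -15100 J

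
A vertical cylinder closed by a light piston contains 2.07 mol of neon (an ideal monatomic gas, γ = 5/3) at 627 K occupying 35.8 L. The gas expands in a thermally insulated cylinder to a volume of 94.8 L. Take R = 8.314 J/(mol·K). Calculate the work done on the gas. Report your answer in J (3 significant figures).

W ≈ -7730 J

Adiabatic: TV^(γ−1) = const with γ = 5/3.
T₂ = T₁ (V₁/V₂)^(γ−1) = 627 × (35.8/94.8)^0.667 = 627 × 0.5225 = 327.6 K.
W_by = nCᵥ(T₁ − T₂) = (2.07)(12.47)(627 − 327.6) = 7730 J.
Work on gas = −W_by = -7730 J.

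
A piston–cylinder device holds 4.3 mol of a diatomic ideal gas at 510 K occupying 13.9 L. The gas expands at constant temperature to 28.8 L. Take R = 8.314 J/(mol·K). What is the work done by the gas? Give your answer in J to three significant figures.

Isothermal: W = nRT ln(V₂/V₁).
W = (4.3)(8.314)(510) × ln(28.8/13.9)
  = 18233 × 0.7285
W_by_gas = 13282 J.

W ≈ 13300 J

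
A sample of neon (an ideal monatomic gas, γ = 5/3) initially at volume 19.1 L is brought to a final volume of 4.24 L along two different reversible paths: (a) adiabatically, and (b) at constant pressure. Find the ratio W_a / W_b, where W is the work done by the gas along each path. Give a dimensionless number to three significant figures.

Path (a) adiabatic: W = P₁V₁(1 − (V₁/V₂)^(γ−1))/(γ−1) → W_a/(P₁V₁) = -2.591.
Path (b) isobaric: W = P₁(V₂ − V₁) → W_b/(P₁V₁) = -0.778.
W_a / W_b = -2.591 / -0.778 = 3.331.

W_a / W_b ≈ 3.33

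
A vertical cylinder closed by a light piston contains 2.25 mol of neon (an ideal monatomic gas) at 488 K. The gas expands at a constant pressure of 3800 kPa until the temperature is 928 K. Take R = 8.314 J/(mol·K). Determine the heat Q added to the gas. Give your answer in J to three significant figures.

Q ≈ 20600 J

Isobaric: W = nRΔT = (2.25)(8.314)(440) = 8231 J.
ΔU = nCᵥΔT with Cᵥ = 3R/2: ΔU = (2.25)(12.47)(440) = 12346 J.
Q = ΔU + W = 12346 + 8231 = 20577 J.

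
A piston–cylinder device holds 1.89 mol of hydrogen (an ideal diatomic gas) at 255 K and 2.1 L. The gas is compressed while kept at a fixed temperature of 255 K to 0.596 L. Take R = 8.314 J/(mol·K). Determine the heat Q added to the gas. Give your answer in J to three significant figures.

Q ≈ -5050 J

Isothermal ⇒ ΔU = 0, so Q = W = nRT ln(V₂/V₁).
Q = (1.89)(8.314)(255) ln(0.596/2.1) = 4007 × -1.259 = -5047 J.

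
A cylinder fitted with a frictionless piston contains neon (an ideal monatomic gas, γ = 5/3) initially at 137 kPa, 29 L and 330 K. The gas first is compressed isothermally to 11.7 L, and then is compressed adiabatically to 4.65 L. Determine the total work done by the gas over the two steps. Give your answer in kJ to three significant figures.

Step 1 (isothermal): W = P₁V₁ ln(V₂/V₁) = (3973) ln(11.7/29) = -3606 J.
After step 1: P = 339.6 kPa, V = 11.7 L, T = 330 K.
Step 2 (adiabatic): W = (P₁V₁ − P₂V₂)/(γ−1) = (3973 − 7350)/0.667 = -5065 J.
W_total = -3606 − 5065 = -8671 J.

W_total ≈ -8.67 kJ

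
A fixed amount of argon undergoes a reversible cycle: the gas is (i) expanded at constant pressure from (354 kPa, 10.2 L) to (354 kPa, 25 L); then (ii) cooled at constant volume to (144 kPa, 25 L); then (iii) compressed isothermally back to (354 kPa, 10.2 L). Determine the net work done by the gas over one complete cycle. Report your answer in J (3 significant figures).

W_net ≈ 2010 J

Leg (i): W = PΔV = (354)(25 − 10.2) = 5239 J.
Leg (ii): W = 0.
Leg (iii): W = PᵢVᵢ ln(V_f/Vᵢ) = (3600) ln(10.2/25) = -3227 J.
W_net = 5239 − 3227 = 2012 J.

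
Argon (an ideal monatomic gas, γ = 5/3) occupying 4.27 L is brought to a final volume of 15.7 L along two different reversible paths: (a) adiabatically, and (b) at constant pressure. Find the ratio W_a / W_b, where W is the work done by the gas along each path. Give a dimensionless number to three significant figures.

Path (a) adiabatic: W = P₁V₁(1 − (V₁/V₂)^(γ−1))/(γ−1) → W_a/(P₁V₁) = 0.8703.
Path (b) isobaric: W = P₁(V₂ − V₁) → W_b/(P₁V₁) = 2.677.
W_a / W_b = 0.8703 / 2.677 = 0.3251.

W_a / W_b ≈ 0.325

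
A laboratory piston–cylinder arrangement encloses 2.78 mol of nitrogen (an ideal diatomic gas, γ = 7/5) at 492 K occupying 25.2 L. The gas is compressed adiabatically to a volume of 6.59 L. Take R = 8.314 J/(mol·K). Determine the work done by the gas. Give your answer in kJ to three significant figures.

W ≈ -20.2 kJ

Adiabatic: TV^(γ−1) = const with γ = 7/5.
T₂ = T₁ (V₁/V₂)^(γ−1) = 492 × (25.2/6.59)^0.4 = 492 × 1.71 = 841.3 K.
W_by = nCᵥ(T₁ − T₂) = (2.78)(20.79)(492 − 841.3) = -20186 J.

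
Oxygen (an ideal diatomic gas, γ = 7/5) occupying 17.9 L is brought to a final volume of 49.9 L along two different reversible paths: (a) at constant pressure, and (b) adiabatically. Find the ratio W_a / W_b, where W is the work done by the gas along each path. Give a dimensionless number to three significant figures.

W_a / W_b ≈ 2.13

Path (a) isobaric: W = P₁(V₂ − V₁) → W_a/(P₁V₁) = 1.788.
Path (b) adiabatic: W = P₁V₁(1 − (V₁/V₂)^(γ−1))/(γ−1) → W_b/(P₁V₁) = 0.841.
W_a / W_b = 1.788 / 0.841 = 2.126.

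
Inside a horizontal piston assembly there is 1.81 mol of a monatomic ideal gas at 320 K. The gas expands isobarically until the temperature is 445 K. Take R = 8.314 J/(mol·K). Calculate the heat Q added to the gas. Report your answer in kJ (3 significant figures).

Q ≈ 4.70 kJ

Isobaric: W = nRΔT = (1.81)(8.314)(125) = 1881 J.
ΔU = nCᵥΔT with Cᵥ = 3R/2: ΔU = (1.81)(12.47)(125) = 2822 J.
Q = ΔU + W = 2822 + 1881 = 4703 J.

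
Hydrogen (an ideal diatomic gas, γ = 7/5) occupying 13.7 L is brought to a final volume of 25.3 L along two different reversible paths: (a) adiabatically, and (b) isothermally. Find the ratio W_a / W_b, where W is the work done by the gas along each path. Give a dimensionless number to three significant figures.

Path (a) adiabatic: W = P₁V₁(1 − (V₁/V₂)^(γ−1))/(γ−1) → W_a/(P₁V₁) = 0.5439.
Path (b) isothermal: W = P₁V₁ ln(V₂/V₁) → W_b/(P₁V₁) = 0.6134.
W_a / W_b = 0.5439 / 0.6134 = 0.8868.

W_a / W_b ≈ 0.887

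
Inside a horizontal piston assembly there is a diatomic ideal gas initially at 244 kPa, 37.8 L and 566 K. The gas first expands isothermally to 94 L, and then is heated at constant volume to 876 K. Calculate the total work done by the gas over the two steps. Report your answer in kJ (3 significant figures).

Step 1 (isothermal): W = P₁V₁ ln(V₂/V₁) = (9223) ln(94/37.8) = 8402 J.
Step 2 (isochoric): W = 0 (constant volume).
W_total = 8402 + 0 = 8402 J.

W_total ≈ 8.40 kJ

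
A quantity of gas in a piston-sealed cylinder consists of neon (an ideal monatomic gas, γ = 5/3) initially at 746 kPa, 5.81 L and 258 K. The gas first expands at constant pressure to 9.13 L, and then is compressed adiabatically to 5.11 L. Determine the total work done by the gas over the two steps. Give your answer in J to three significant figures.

Step 1 (isobaric): W = PΔV = (746 kPa)(9.13 − 5.81 L) = 2477 J.
After step 1: P = 746 kPa, V = 9.13 L, T = 405.4 K.
Step 2 (adiabatic): W = (P₁V₁ − P₂V₂)/(γ−1) = (6811 − 10029)/0.667 = -4827 J.
W_total = 2477 − 4827 = -2350 J.

W_total ≈ -2350 J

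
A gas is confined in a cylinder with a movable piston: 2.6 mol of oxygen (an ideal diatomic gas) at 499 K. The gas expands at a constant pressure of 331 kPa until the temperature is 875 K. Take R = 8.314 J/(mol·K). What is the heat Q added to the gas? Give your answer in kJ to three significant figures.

Q ≈ 28.4 kJ

Isobaric: W = nRΔT = (2.6)(8.314)(376) = 8128 J.
ΔU = nCᵥΔT with Cᵥ = 5R/2: ΔU = (2.6)(20.79)(376) = 20319 J.
Q = ΔU + W = 20319 + 8128 = 28447 J.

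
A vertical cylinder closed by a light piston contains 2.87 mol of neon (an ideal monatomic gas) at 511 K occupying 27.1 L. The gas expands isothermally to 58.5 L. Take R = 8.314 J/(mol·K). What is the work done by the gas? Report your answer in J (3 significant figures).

W ≈ 9380 J

Isothermal: W = nRT ln(V₂/V₁).
W = (2.87)(8.314)(511) × ln(58.5/27.1)
  = 12193 × 0.7695
W_by_gas = 9382 J.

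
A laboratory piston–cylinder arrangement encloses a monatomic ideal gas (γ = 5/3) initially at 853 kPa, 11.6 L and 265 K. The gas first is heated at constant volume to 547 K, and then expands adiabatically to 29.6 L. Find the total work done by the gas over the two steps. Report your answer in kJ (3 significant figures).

Step 1 (isochoric): W = 0 (constant volume).
After step 1: P = 1761 kPa (V unchanged).
Step 2 (adiabatic): W = (P₁V₁ − P₂V₂)/(γ−1) = (20424 − 10938)/0.667 = 14230 J.
W_total = 0 + 14230 = 14230 J.

W_total ≈ 14.2 kJ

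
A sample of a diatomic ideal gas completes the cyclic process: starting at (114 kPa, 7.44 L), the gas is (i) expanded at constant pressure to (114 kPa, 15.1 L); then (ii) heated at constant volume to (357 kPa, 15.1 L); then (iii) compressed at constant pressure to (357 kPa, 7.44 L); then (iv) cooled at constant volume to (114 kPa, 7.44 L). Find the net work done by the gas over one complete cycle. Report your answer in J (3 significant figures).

W_net ≈ -1860 J

Constant-volume legs do no work.
W(i) = (114)(15.1 − 7.44) = 873.2 J; W(iii) = (357)(7.44 − 15.1) = -2735 J.
W_net = 873.2 − 2735 = -1861 J (the counter-clockwise enclosed area).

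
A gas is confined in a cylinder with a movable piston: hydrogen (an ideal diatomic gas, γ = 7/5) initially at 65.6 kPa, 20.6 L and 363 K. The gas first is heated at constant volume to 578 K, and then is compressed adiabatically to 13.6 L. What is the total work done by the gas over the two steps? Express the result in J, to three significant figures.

W_total ≈ -972 J

Step 1 (isochoric): W = 0 (constant volume).
After step 1: P = 104.5 kPa (V unchanged).
Step 2 (adiabatic): W = (P₁V₁ − P₂V₂)/(γ−1) = (2152 − 2541)/0.4 = -971.9 J.
W_total = 0 − 971.9 = -971.9 J.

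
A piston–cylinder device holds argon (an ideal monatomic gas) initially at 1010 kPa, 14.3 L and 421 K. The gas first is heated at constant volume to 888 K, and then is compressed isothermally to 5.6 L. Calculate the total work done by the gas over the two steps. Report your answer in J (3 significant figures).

Step 1 (isochoric): W = 0 (constant volume).
After step 1: P = 2130 kPa (V unchanged).
Step 2 (isothermal): W = P₁V₁ ln(V₂/V₁) = (30464) ln(5.6/14.3) = -28560 J.
W_total = 0 − 28560 = -28560 J.

W_total ≈ -28600 J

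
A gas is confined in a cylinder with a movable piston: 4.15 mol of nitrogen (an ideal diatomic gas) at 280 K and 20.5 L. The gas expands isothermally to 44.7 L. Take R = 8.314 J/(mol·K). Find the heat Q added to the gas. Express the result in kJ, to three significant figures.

Q ≈ 7.53 kJ

Isothermal ⇒ ΔU = 0, so Q = W = nRT ln(V₂/V₁).
Q = (4.15)(8.314)(280) ln(44.7/20.5) = 9661 × 0.7795 = 7531 J.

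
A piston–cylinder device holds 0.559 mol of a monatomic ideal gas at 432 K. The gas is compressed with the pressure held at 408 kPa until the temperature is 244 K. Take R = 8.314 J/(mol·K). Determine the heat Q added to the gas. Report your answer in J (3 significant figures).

Q ≈ -2180 J

Isobaric: W = nRΔT = (0.559)(8.314)(-188) = -873.7 J.
ΔU = nCᵥΔT with Cᵥ = 3R/2: ΔU = (0.559)(12.47)(-188) = -1311 J.
Q = ΔU + W = -1311 − 873.7 = -2184 J.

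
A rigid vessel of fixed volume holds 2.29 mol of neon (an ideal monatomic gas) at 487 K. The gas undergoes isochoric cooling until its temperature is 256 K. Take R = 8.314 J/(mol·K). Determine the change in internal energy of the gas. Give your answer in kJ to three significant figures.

ΔU ≈ -6.60 kJ

Constant volume ⇒ W = 0, so Q = ΔU = nCᵥΔT with Cᵥ = 3R/2 = 12.47 J/(mol·K).
ΔU = (2.29)(12.47)(256 − 487) = -6597 J.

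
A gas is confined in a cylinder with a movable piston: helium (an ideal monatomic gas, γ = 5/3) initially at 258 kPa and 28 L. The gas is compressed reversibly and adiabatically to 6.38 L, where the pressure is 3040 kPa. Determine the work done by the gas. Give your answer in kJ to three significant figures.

Adiabatic: W = (P₁V₁ − P₂V₂)/(γ − 1) with γ = 5/3.
P₁V₁ = 7224 J, P₂V₂ = 19395 J.
W = (7224 − 19395) / 0.6667 = -18257 J.

W ≈ -18.3 kJ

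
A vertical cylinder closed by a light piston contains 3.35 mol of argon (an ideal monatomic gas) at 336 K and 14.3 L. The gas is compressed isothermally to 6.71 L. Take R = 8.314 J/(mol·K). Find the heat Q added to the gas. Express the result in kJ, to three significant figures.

Q ≈ -7.08 kJ

Isothermal ⇒ ΔU = 0, so Q = W = nRT ln(V₂/V₁).
Q = (3.35)(8.314)(336) ln(6.71/14.3) = 9358 × -0.7567 = -7081 J.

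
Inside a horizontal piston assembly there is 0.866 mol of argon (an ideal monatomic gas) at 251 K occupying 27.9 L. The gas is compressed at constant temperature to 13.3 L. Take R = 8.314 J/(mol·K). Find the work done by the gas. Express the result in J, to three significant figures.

W ≈ -1340 J

Isothermal: W = nRT ln(V₂/V₁).
W = (0.866)(8.314)(251) × ln(13.3/27.9)
  = 1807 × -0.7409
W_by_gas = -1339 J.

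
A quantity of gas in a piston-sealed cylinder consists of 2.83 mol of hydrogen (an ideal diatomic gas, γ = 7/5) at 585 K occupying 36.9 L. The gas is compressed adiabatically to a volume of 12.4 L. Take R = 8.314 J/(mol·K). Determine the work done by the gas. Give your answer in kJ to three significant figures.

W ≈ -18.8 kJ

Adiabatic: TV^(γ−1) = const with γ = 7/5.
T₂ = T₁ (V₁/V₂)^(γ−1) = 585 × (36.9/12.4)^0.4 = 585 × 1.547 = 904.9 K.
W_by = nCᵥ(T₁ − T₂) = (2.83)(20.79)(585 − 904.9) = -18817 J.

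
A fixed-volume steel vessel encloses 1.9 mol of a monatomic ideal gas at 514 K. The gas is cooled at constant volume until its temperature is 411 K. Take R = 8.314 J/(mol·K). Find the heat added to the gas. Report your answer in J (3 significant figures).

Constant volume ⇒ W = 0, so Q = ΔU = nCᵥΔT with Cᵥ = 3R/2 = 12.47 J/(mol·K).
ΔU = (1.9)(12.47)(411 − 514) = -2441 J.

Q ≈ -2440 J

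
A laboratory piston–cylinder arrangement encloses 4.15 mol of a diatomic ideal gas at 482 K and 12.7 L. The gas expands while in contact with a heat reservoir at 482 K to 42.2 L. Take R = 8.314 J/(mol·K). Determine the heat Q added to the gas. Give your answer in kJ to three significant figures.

Q ≈ 20.0 kJ

Isothermal ⇒ ΔU = 0, so Q = W = nRT ln(V₂/V₁).
Q = (4.15)(8.314)(482) ln(42.2/12.7) = 16630 × 1.201 = 19970 J.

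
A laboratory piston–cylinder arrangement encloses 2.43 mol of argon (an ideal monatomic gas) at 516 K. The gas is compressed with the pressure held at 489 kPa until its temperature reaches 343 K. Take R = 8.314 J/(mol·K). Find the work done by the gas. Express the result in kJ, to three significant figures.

W ≈ -3.50 kJ

Isobaric: W = P ΔV = nR ΔT.
W = (2.43)(8.314)(343 − 516) = -3495 J.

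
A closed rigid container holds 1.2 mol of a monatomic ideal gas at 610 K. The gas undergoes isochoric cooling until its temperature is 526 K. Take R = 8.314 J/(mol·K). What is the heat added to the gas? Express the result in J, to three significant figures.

Q ≈ -1260 J

Constant volume ⇒ W = 0, so Q = ΔU = nCᵥΔT with Cᵥ = 3R/2 = 12.47 J/(mol·K).
ΔU = (1.2)(12.47)(526 − 610) = -1257 J.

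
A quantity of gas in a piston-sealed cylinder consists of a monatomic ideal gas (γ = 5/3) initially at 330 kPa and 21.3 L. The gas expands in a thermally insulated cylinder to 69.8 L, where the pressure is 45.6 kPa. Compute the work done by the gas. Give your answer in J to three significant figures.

W ≈ 5770 J

Adiabatic: W = (P₁V₁ − P₂V₂)/(γ − 1) with γ = 5/3.
P₁V₁ = 7029 J, P₂V₂ = 3183 J.
W = (7029 − 3183) / 0.6667 = 5769 J.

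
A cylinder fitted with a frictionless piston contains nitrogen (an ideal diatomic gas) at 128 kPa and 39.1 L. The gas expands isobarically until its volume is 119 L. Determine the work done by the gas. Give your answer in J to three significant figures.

W ≈ 10200 J

Isobaric: W = P ΔV.
W = (128 kPa)(119 − 39.1 L) = (128)(79.9) = 10227 J.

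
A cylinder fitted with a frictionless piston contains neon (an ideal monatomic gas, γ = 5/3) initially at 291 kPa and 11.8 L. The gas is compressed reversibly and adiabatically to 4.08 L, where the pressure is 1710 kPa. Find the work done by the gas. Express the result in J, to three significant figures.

W ≈ -5310 J

Adiabatic: W = (P₁V₁ − P₂V₂)/(γ − 1) with γ = 5/3.
P₁V₁ = 3434 J, P₂V₂ = 6977 J.
W = (3434 − 6977) / 0.6667 = -5314 J.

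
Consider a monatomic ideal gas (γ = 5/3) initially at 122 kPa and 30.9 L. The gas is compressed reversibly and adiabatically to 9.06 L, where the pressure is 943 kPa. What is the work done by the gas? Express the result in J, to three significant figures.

W ≈ -7160 J

Adiabatic: W = (P₁V₁ − P₂V₂)/(γ − 1) with γ = 5/3.
P₁V₁ = 3770 J, P₂V₂ = 8544 J.
W = (3770 − 8544) / 0.6667 = -7161 J.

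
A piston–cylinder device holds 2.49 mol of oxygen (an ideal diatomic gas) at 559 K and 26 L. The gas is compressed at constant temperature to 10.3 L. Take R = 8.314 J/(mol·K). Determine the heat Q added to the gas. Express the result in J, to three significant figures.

Isothermal ⇒ ΔU = 0, so Q = W = nRT ln(V₂/V₁).
Q = (2.49)(8.314)(559) ln(10.3/26) = 11572 × -0.926 = -10715 J.

Q ≈ -10700 J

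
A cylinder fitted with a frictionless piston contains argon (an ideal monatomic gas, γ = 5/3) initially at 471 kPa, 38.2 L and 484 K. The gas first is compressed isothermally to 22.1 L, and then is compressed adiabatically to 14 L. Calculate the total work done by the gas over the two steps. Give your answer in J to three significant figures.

Step 1 (isothermal): W = P₁V₁ ln(V₂/V₁) = (17992) ln(22.1/38.2) = -9846 J.
After step 1: P = 814.1 kPa, V = 22.1 L, T = 484 K.
Step 2 (adiabatic): W = (P₁V₁ − P₂V₂)/(γ−1) = (17992 − 24393)/0.667 = -9601 J.
W_total = -9846 − 9601 = -19447 J.

W_total ≈ -19400 J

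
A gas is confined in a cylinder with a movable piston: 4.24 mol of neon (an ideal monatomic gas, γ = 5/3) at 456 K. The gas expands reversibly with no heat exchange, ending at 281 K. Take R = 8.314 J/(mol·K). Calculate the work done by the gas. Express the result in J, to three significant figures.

Adiabatic ⇒ Q = 0, so W_by = −ΔU = nCᵥ(T₁ − T₂).
Cᵥ = 3R/2 = 12.47 J/(mol·K).
W = (4.24)(12.47)(456 − 281) = 9253 J.

W ≈ 9250 J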